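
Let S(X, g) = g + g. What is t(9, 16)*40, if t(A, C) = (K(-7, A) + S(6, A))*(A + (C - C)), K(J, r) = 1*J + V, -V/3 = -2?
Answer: 6120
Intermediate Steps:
S(X, g) = 2*g
V = 6 (V = -3*(-2) = 6)
K(J, r) = 6 + J (K(J, r) = 1*J + 6 = J + 6 = 6 + J)
t(A, C) = A*(-1 + 2*A) (t(A, C) = ((6 - 7) + 2*A)*(A + (C - C)) = (-1 + 2*A)*(A + 0) = (-1 + 2*A)*A = A*(-1 + 2*A))
t(9, 16)*40 = (9*(-1 + 2*9))*40 = (9*(-1 + 18))*40 = (9*17)*40 = 153*40 = 6120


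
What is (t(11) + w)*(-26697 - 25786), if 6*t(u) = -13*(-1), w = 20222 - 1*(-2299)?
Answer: -7092500137/6 ≈ -1.1821e+9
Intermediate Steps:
w = 22521 (w = 20222 + 2299 = 22521)
t(u) = 13/6 (t(u) = (-13*(-1))/6 = (1/6)*13 = 13/6)
(t(11) + w)*(-26697 - 25786) = (13/6 + 22521)*(-26697 - 25786) = (135139/6)*(-52483) = -7092500137/6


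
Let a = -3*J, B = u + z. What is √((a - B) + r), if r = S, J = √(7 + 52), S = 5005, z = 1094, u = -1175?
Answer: √(5086 - 3*√59) ≈ 71.154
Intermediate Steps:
B = -81 (B = -1175 + 1094 = -81)
J = √59 ≈ 7.6811
r = 5005
a = -3*√59 ≈ -23.043
√((a - B) + r) = √((-3*√59 - 1*(-81)) + 5005) = √((-3*√59 + 81) + 5005) = √((81 - 3*√59) + 5005) = √(5086 - 3*√59)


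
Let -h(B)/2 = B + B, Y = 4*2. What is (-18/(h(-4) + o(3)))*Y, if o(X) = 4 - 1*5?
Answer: -48/5 ≈ -9.6000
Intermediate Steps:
Y = 8
o(X) = -1 (o(X) = 4 - 5 = -1)
h(B) = -4*B (h(B) = -2*(B + B) = -4*B)
(-18/(h(-4) + o(3)))*Y = -18/(-4*(-4) - 1)*8 = -18/(16 - 1)*8 = -18/15*8 = -18*1/15*8 = -6/5*8 = -48/5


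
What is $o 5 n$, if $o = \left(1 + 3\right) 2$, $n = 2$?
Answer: $80$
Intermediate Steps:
$o = 8$ ($o = 4 \cdot 2 = 8$)
$o 5 n = 8 \cdot 5 \cdot 2 = 40 \cdot 2 = 80$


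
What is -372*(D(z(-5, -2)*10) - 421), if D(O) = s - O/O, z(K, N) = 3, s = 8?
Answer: 154008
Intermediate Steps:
D(O) = 7 (D(O) = 8 - O/O = 8 - 1*1 = 8 - 1 = 7)
-372*(D(z(-5, -2)*10) - 421) = -372*(7 - 421) = -372*(-414) = 154008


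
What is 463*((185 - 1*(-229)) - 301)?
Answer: 52319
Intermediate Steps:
463*((185 - 1*(-229)) - 301) = 463*((185 + 229) - 301) = 463*(414 - 301) = 463*113 = 52319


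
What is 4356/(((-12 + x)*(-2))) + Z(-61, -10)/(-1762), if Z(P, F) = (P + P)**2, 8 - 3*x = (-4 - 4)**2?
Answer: 2535895/40526 ≈ 62.575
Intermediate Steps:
x = -56/3 (x = 8/3 - (-4 - 4)**2/3 = 8/3 - 1/3*(-8)**2 = 8/3 - 1/3*64 = 8/3 - 64/3 = -56/3 ≈ -18.667)
Z(P, F) = 4*P**2 (Z(P, F) = (2*P)**2 = 4*P**2)
4356/(((-12 + x)*(-2))) + Z(-61, -10)/(-1762) = 4356/(((-12 - 56/3)*(-2))) + (4*(-61)**2)/(-1762) = 4356/((-92/3*(-2))) + (4*3721)*(-1/1762) = 4356/(184/3) + 14884*(-1/1762) = 4356*(3/184) - 7442/881 = 3267/46 - 7442/881 = 2535895/40526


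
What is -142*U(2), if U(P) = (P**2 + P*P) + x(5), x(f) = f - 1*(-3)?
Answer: -2272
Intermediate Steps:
x(f) = 3 + f (x(f) = f + 3 = 3 + f)
U(P) = 8 + 2*P**2 (U(P) = (P**2 + P*P) + (3 + 5) = (P**2 + P**2) + 8 = 2*P**2 + 8 = 8 + 2*P**2)
-142*U(2) = -142*(8 + 2*2**2) = -142*(8 + 2*4) = -142*(8 + 8) = -142*16 = -2272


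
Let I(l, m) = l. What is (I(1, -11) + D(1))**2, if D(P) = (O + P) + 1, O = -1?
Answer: 4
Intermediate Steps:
D(P) = P (D(P) = (-1 + P) + 1 = P)
(I(1, -11) + D(1))**2 = (1 + 1)**2 = 2**2 = 4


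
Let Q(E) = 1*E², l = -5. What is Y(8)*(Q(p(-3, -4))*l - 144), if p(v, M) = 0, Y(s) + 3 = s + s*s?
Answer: -9936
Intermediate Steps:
Y(s) = -3 + s + s² (Y(s) = -3 + (s + s*s) = -3 + (s + s²) = -3 + s + s²)
Q(E) = E²
Y(8)*(Q(p(-3, -4))*l - 144) = (-3 + 8 + 8²)*(0²*(-5) - 144) = (-3 + 8 + 64)*(0*(-5) - 144) = 69*(0 - 144) = 69*(-144) = -9936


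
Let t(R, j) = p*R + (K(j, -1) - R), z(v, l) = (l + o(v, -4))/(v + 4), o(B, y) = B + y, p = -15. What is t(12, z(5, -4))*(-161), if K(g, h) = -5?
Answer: 31717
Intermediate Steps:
z(v, l) = (-4 + l + v)/(4 + v) (z(v, l) = (l + (v - 4))/(v + 4) = (l + (-4 + v))/(4 + v) = (-4 + l + v)/(4 + v))
t(R, j) = -5 - 16*R (t(R, j) = -15*R + (-5 - R) = -5 - 16*R)
t(12, z(5, -4))*(-161) = (-5 - 16*12)*(-161) = (-5 - 192)*(-161) = -197*(-161) = 31717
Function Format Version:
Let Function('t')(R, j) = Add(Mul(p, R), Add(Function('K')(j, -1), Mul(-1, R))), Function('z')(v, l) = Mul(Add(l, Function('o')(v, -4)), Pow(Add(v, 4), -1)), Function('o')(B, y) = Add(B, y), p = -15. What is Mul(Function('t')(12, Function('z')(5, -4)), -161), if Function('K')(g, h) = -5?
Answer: 31717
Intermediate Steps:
Function('z')(v, l) = Mul(Pow(Add(4, v), -1), Add(-4, l, v)) (Function('z')(v, l) = Mul(Add(l, Add(v, -4)), Pow(Add(v, 4), -1)) = Mul(Add(l, Add(-4, v)), Pow(Add(4, v), -1)) = Mul(Add(-4, l, v), Pow(Add(4, v), -1)) = Mul(Pow(Add(4, v), -1), Add(-4, l, v)))
Function('t')(R, j) = Add(-5, Mul(-16, R)) (Function('t')(R, j) = Add(Mul(-15, R), Add(-5, Mul(-1, R))) = Add(-5, Mul(-16, R)))
Mul(Function('t')(12, Function('z')(5, -4)), -161) = Mul(Add(-5, Mul(-16, 12)), -161) = Mul(Add(-5, -192), -161) = Mul(-197, -161) = 31717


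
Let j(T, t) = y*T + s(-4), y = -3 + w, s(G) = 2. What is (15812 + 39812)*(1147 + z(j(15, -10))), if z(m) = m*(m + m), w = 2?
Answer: 82601640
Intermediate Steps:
y = -1 (y = -3 + 2 = -1)
j(T, t) = 2 - T (j(T, t) = -T + 2 = 2 - T)
z(m) = 2*m² (z(m) = m*(2*m) = 2*m²)
(15812 + 39812)*(1147 + z(j(15, -10))) = (15812 + 39812)*(1147 + 2*(2 - 1*15)²) = 55624*(1147 + 2*(2 - 15)²) = 55624*(1147 + 2*(-13)²) = 55624*(1147 + 2*169) = 55624*(1147 + 338) = 55624*1485 = 82601640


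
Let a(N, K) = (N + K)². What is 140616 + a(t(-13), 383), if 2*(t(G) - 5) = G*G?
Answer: 1455489/4 ≈ 3.6387e+5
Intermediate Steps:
t(G) = 5 + G²/2 (t(G) = 5 + (G*G)/2 = 5 + G²/2)
a(N, K) = (K + N)²
140616 + a(t(-13), 383) = 140616 + (383 + (5 + (½)*(-13)²))² = 140616 + (383 + (5 + (½)*169))² = 140616 + (383 + (5 + 169/2))² = 140616 + (383 + 179/2)² = 140616 + (945/2)² = 140616 + 893025/4 = 1455489/4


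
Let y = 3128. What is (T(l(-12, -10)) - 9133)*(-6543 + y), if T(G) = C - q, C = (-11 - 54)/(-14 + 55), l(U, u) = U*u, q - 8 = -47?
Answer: 1273518385/41 ≈ 3.1061e+7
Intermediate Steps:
q = -39 (q = 8 - 47 = -39)
C = -65/41 ≈ -1.5854
T(G) = 1534/41 (T(G) = -65/41 - 1*(-39) = -65/41 + 39 = 1534/41)
(T(l(-12, -10)) - 9133)*(-6543 + y) = (1534/41 - 9133)*(-6543 + 3128) = -372919/41*(-3415) = 1273518385/41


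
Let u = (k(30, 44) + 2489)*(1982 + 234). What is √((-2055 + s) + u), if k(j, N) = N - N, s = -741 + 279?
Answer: √5513107 ≈ 2348.0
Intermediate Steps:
s = -462
k(j, N) = 0
u = 5515624 (u = (0 + 2489)*(1982 + 234) = 2489*2216 = 5515624)
√((-2055 + s) + u) = √((-2055 - 462) + 5515624) = √(-2517 + 5515624) = √5513107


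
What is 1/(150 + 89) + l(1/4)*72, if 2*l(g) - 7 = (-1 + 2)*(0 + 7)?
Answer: 120457/239 ≈ 504.00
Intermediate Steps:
l(g) = 7 (l(g) = 7/2 + ((-1 + 2)*(0 + 7))/2 = 7/2 + (1*7)/2 = 7/2 + (½)*7 = 7/2 + 7/2 = 7)
1/(150 + 89) + l(1/4)*72 = 1/(150 + 89) + 7*72 = 1/239 + 504 = 120457/239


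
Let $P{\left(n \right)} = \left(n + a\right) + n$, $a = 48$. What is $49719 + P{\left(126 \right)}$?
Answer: $50019$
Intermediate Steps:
$P{\left(n \right)} = 48 + 2 n$ ($P{\left(n \right)} = \left(n + 48\right) + n = \left(48 + n\right) + n = 48 + 2 n$)
$49719 + P{\left(126 \right)} = 49719 + \left(48 + 2 \cdot 126\right) = 49719 + \left(48 + 252\right) = 49719 + 300 = 50019$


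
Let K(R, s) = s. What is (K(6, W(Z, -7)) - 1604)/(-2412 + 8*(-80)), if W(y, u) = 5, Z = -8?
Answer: 1599/3052 ≈ 0.52392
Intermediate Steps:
(K(6, W(Z, -7)) - 1604)/(-2412 + 8*(-80)) = (5 - 1604)/(-2412 + 8*(-80)) = -1599/(-2412 - 640) = -1599/(-3052) = -1599*(-1/3052) = 1599/3052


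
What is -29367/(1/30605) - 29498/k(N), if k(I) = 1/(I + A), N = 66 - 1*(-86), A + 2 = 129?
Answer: -907006977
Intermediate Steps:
A = 127 (A = -2 + 129 = 127)
N = 152 (N = 66 + 86 = 152)
k(I) = 1/(127 + I) (k(I) = 1/(I + 127) = 1/(127 + I))
-29367/(1/30605) - 29498/k(N) = -29367/(1/30605) - 29498/(1/(127 + 152)) = -29367/1/30605 - 29498/(1/279) = -29367*30605 - 29498/1/279 = -898777035 - 29498*279 = -898777035 - 8229942 = -907006977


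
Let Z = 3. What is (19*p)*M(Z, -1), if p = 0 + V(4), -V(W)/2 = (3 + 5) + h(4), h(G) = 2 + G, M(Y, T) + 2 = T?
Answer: 1596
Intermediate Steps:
M(Y, T) = -2 + T
V(W) = -28 (V(W) = -2*((3 + 5) + (2 + 4)) = -2*(8 + 6) = -2*14 = -28)
p = -28 (p = 0 - 28 = -28)
(19*p)*M(Z, -1) = (19*(-28))*(-2 - 1) = -532*(-3) = 1596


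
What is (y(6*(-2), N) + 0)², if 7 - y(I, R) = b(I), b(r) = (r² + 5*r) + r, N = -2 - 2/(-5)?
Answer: 4225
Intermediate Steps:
N = -8/5 (N = -2 - 2*(-1)/5 = -2 - 1*(-⅖) = -2 + ⅖ = -8/5 ≈ -1.6000)
b(r) = r² + 6*r
y(I, R) = 7 - I*(6 + I)
(y(6*(-2), N) + 0)² = ((7 - 6*(-2)*(6 + 6*(-2))) + 0)² = ((7 - 1*(-12)*(6 - 12)) + 0)² = ((7 - 1*(-12)*(-6)) + 0)² = ((7 - 72) + 0)² = (-65 + 0)² = (-65)² = 4225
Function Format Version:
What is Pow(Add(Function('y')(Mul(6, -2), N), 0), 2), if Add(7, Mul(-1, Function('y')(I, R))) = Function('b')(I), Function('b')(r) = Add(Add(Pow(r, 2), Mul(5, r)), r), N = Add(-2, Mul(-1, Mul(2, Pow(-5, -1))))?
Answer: 4225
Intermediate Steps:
N = Rational(-8, 5) (N = Add(-2, Mul(-1, Mul(2, Rational(-1, 5)))) = Add(-2, Mul(-1, Rational(-2, 5))) = Add(-2, Rational(2, 5)) = Rational(-8, 5) ≈ -1.6000)
Function('b')(r) = Add(Pow(r, 2), Mul(6, r))
Function('y')(I, R) = Add(7, Mul(-1, I, Add(6, I))) (Function('y')(I, R) = Add(7, Mul(-1, Mul(I, Add(6, I)))) = Add(7, Mul(-1, I, Add(6, I))))
Pow(Add(Function('y')(Mul(6, -2), N), 0), 2) = Pow(Add(Add(7, Mul(-1, Mul(6, -2), Add(6, Mul(6, -2)))), 0), 2) = Pow(Add(Add(7, Mul(-1, -12, Add(6, -12))), 0), 2) = Pow(Add(Add(7, Mul(-1, -12, -6)), 0), 2) = Pow(Add(Add(7, -72), 0), 2) = Pow(Add(-65, 0), 2) = Pow(-65, 2) = 4225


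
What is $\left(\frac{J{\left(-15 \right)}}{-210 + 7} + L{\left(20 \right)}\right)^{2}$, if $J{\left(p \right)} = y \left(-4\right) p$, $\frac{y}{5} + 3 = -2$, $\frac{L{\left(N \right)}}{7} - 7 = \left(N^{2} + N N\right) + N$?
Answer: $\frac{1384545228889}{41209} \approx 3.3598 \cdot 10^{7}$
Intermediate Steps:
$L{\left(N \right)} = 49 + 7 N + 14 N^{2}$ ($L{\left(N \right)} = 49 + 7 \left(\left(N^{2} + N N\right) + N\right) = 49 + 7 \left(\left(N^{2} + N^{2}\right) + N\right) = 49 + 7 \left(2 N^{2} + N\right) = 49 + 7 \left(N + 2 N^{2}\right) = 49 + \left(7 N + 14 N^{2}\right) = 49 + 7 N + 14 N^{2}$)
$y = -25$ ($y = -15 + 5 \left(-2\right) = -15 - 10 = -25$)
$J{\left(p \right)} = 100 p$ ($J{\left(p \right)} = \left(-25\right) \left(-4\right) p = 100 p$)
$\left(\frac{J{\left(-15 \right)}}{-210 + 7} + L{\left(20 \right)}\right)^{2} = \left(\frac{100 \left(-15\right)}{-210 + 7} + \left(49 + 7 \cdot 20 + 14 \cdot 20^{2}\right)\right)^{2} = \left(- \frac{1500}{-203} + \left(49 + 140 + 14 \cdot 400\right)\right)^{2} = \left(\left(-1500\right) \left(- \frac{1}{203}\right) + \left(49 + 140 + 5600\right)\right)^{2} = \left(\frac{1500}{203} + 5789\right)^{2} = \left(\frac{1176667}{203}\right)^{2} = \frac{1384545228889}{41209}$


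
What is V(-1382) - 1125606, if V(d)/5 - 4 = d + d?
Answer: -1139406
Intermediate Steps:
V(d) = 20 + 10*d (V(d) = 20 + 5*(d + d) = 20 + 5*(2*d) = 20 + 10*d)
V(-1382) - 1125606 = (20 + 10*(-1382)) - 1125606 = (20 - 13820) - 1125606 = -13800 - 1125606 = -1139406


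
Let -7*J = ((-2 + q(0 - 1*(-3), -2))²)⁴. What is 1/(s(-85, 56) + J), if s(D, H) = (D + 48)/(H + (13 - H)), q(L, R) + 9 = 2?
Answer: -91/559607632 ≈ -1.6261e-7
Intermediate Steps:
q(L, R) = -7 (q(L, R) = -9 + 2 = -7)
J = -43046721/7 (J = -(-2 - 7)⁸/7 = -((-9)²)⁴/7 = -⅐*81⁴ = -⅐*43046721 = -43046721/7 ≈ -6.1495e+6)
s(D, H) = 48/13 + D/13 (s(D, H) = (48 + D)/13 = (48 + D)*(1/13) = 48/13 + D/13)
1/(s(-85, 56) + J) = 1/((48/13 + (1/13)*(-85)) - 43046721/7) = 1/((48/13 - 85/13) - 43046721/7) = 1/(-37/13 - 43046721/7) = 1/(-559607632/91) = -91/559607632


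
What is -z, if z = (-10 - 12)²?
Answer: -484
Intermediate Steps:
z = 484 (z = (-22)² = 484)
-z = -1*484 = -484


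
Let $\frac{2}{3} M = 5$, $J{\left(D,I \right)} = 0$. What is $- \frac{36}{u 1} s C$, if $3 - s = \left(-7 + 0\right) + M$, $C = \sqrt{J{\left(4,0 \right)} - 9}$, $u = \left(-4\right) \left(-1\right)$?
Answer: $- \frac{135 i}{2} \approx - 67.5 i$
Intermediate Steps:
$M = \frac{15}{2}$ ($M = \frac{3}{2} \cdot 5 = \frac{15}{2} \approx 7.5$)
$u = 4$
$C = 3 i$ ($C = \sqrt{0 - 9} = \sqrt{-9} = 3 i \approx 3.0 i$)
$s = \frac{5}{2}$ ($s = 3 - \left(\left(-7 + 0\right) + \frac{15}{2}\right) = 3 - \left(-7 + \frac{15}{2}\right) = 3 - \frac{1}{2} = \frac{5}{2} \approx 2.5$)
$- \frac{36}{u 1} s C = - \frac{36}{4 \cdot 1} \cdot \frac{5}{2} \cdot 3 i = - \frac{36}{4} \cdot \frac{5}{2} \cdot 3 i = \left(-36\right) \frac{1}{4} \cdot \frac{5}{2} \cdot 3 i = \left(-9\right) \frac{5}{2} \cdot 3 i = - \frac{45 \cdot 3 i}{2} = - \frac{135 i}{2}$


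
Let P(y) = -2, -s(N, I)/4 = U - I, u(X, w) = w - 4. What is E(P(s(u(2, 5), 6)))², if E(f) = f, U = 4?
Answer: 4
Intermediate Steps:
u(X, w) = -4 + w
s(N, I) = -16 + 4*I (s(N, I) = -4*(4 - I) = -16 + 4*I)
E(P(s(u(2, 5), 6)))² = (-2)² = 4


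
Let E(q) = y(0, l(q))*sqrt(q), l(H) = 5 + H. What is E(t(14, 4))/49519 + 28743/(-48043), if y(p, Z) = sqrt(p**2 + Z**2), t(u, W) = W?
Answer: -1422459843/2379041317 ≈ -0.59791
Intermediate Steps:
y(p, Z) = sqrt(Z**2 + p**2)
E(q) = sqrt(q)*sqrt((5 + q)**2) (E(q) = sqrt((5 + q)**2 + 0**2)*sqrt(q) = sqrt((5 + q)**2 + 0)*sqrt(q) = sqrt((5 + q)**2)*sqrt(q) = sqrt(q)*sqrt((5 + q)**2))
E(t(14, 4))/49519 + 28743/(-48043) = (sqrt(4)*sqrt((5 + 4)**2))/49519 + 28743/(-48043) = (2*sqrt(9**2))*(1/49519) + 28743*(-1/48043) = (2*sqrt(81))*(1/49519) - 28743/48043 = (2*9)*(1/49519) - 28743/48043 = 18*(1/49519) - 28743/48043 = 18/49519 - 28743/48043 = -1422459843/2379041317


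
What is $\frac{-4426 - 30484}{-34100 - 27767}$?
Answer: $\frac{34910}{61867} \approx 0.56427$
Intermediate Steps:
$\frac{-4426 - 30484}{-34100 - 27767} = - \frac{34910}{-61867} = \left(-34910\right) \left(- \frac{1}{61867}\right) = \frac{34910}{61867}$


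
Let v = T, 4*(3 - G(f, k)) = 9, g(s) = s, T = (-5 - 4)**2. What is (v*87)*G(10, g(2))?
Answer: 21141/4 ≈ 5285.3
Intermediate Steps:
T = 81 (T = (-9)**2 = 81)
G(f, k) = 3/4 (G(f, k) = 3 - 1/4*9 = 3 - 9/4 = 3/4)
v = 81
(v*87)*G(10, g(2)) = (81*87)*(3/4) = 7047*(3/4) = 21141/4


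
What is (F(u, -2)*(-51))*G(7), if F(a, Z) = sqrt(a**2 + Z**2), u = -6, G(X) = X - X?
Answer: 0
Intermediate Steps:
G(X) = 0
F(a, Z) = sqrt(Z**2 + a**2)
(F(u, -2)*(-51))*G(7) = (sqrt((-2)**2 + (-6)**2)*(-51))*0 = (sqrt(4 + 36)*(-51))*0 = (sqrt(40)*(-51))*0 = ((2*sqrt(10))*(-51))*0 = -102*sqrt(10)*0 = 0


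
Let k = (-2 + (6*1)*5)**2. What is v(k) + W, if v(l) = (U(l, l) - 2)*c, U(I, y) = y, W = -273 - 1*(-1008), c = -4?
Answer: -2393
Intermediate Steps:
W = 735 (W = -273 + 1008 = 735)
k = 784 (k = (-2 + 6*5)**2 = (-2 + 30)**2 = 28**2 = 784)
v(l) = 8 - 4*l (v(l) = (l - 2)*(-4) = (-2 + l)*(-4) = 8 - 4*l)
v(k) + W = (8 - 4*784) + 735 = (8 - 3136) + 735 = -3128 + 735 = -2393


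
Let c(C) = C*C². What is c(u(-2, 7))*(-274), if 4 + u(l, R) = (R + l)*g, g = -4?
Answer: 3787776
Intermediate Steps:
u(l, R) = -4 - 4*R - 4*l (u(l, R) = -4 + (R + l)*(-4) = -4 + (-4*R - 4*l) = -4 - 4*R - 4*l)
c(C) = C³
c(u(-2, 7))*(-274) = (-4 - 4*7 - 4*(-2))³*(-274) = (-4 - 28 + 8)³*(-274) = (-24)³*(-274) = -13824*(-274) = 3787776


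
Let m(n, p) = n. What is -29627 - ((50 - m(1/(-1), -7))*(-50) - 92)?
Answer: -26985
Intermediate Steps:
-29627 - ((50 - m(1/(-1), -7))*(-50) - 92) = -29627 - ((50 - 1/(-1))*(-50) - 92) = -29627 - ((50 - 1*(-1))*(-50) - 92) = -29627 - ((50 + 1)*(-50) - 92) = -29627 - (51*(-50) - 92) = -29627 - (-2550 - 92) = -29627 - 1*(-2642) = -29627 + 2642 = -26985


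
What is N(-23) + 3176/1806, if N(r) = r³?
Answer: -10985213/903 ≈ -12165.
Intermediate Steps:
N(-23) + 3176/1806 = (-23)³ + 3176/1806 = -12167 + 3176*(1/1806) = -12167 + 1588/903 = -10985213/903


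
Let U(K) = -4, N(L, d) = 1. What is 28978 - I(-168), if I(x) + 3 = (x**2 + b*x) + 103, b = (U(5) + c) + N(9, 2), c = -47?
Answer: -7746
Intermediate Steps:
b = -50 (b = (-4 - 47) + 1 = -51 + 1 = -50)
I(x) = 100 + x**2 - 50*x (I(x) = -3 + ((x**2 - 50*x) + 103) = -3 + (103 + x**2 - 50*x) = 100 + x**2 - 50*x)
28978 - I(-168) = 28978 - (100 + (-168)**2 - 50*(-168)) = 28978 - (100 + 28224 + 8400) = 28978 - 1*36724 = 28978 - 36724 = -7746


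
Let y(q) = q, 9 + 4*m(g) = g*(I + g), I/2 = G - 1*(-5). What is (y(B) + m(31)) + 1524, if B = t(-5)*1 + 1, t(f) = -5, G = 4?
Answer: 3795/2 ≈ 1897.5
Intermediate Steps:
B = -4 (B = -5*1 + 1 = -5 + 1 = -4)
I = 18 (I = 2*(4 - 1*(-5)) = 2*(4 + 5) = 2*9 = 18)
m(g) = -9/4 + g*(18 + g)/4 (m(g) = -9/4 + (g*(18 + g))/4 = -9/4 + g*(18 + g)/4)
(y(B) + m(31)) + 1524 = (-4 + (-9/4 + (1/4)*31**2 + (9/2)*31)) + 1524 = (-4 + (-9/4 + (1/4)*961 + 279/2)) + 1524 = (-4 + (-9/4 + 961/4 + 279/2)) + 1524 = (-4 + 755/2) + 1524 = 747/2 + 1524 = 3795/2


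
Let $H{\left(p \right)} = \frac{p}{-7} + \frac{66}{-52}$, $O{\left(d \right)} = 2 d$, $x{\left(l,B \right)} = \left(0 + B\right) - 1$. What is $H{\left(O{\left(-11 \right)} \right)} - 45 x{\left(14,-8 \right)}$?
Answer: $\frac{74051}{182} \approx 406.87$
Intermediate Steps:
$x{\left(l,B \right)} = -1 + B$ ($x{\left(l,B \right)} = B - 1 = -1 + B$)
$H{\left(p \right)} = - \frac{33}{26} - \frac{p}{7}$ ($H{\left(p \right)} = p \left(- \frac{1}{7}\right) + 66 \left(- \frac{1}{52}\right) = - \frac{p}{7} - \frac{33}{26} = - \frac{33}{26} - \frac{p}{7}$)
$H{\left(O{\left(-11 \right)} \right)} - 45 x{\left(14,-8 \right)} = \left(- \frac{33}{26} - \frac{2 \left(-11\right)}{7}\right) - 45 \left(-1 - 8\right) = \left(- \frac{33}{26} - - \frac{22}{7}\right) - 45 \left(-9\right) = \left(- \frac{33}{26} + \frac{22}{7}\right) - -405 = \frac{341}{182} + 405 = \frac{74051}{182}$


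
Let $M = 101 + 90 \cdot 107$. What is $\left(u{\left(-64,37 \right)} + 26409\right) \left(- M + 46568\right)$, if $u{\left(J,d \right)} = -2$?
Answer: $972754659$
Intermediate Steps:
$M = 9731$ ($M = 101 + 9630 = 9731$)
$\left(u{\left(-64,37 \right)} + 26409\right) \left(- M + 46568\right) = \left(-2 + 26409\right) \left(\left(-1\right) 9731 + 46568\right) = 26407 \left(-9731 + 46568\right) = 26407 \cdot 36837 = 972754659$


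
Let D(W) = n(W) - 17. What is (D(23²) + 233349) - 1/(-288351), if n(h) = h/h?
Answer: 67281803884/288351 ≈ 2.3333e+5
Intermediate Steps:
n(h) = 1
D(W) = -16 (D(W) = 1 - 17 = -16)
(D(23²) + 233349) - 1/(-288351) = (-16 + 233349) - 1/(-288351) = 233333 - 1*(-1/288351) = 233333 + 1/288351 = 67281803884/288351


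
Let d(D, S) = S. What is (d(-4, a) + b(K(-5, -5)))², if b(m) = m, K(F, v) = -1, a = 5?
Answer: 16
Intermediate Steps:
(d(-4, a) + b(K(-5, -5)))² = (5 - 1)² = 4² = 16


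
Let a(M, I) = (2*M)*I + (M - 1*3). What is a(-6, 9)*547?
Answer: -63999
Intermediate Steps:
a(M, I) = -3 + M + 2*I*M (a(M, I) = 2*I*M + (M - 3) = 2*I*M + (-3 + M) = -3 + M + 2*I*M)
a(-6, 9)*547 = (-3 - 6 + 2*9*(-6))*547 = (-3 - 6 - 108)*547 = -117*547 = -63999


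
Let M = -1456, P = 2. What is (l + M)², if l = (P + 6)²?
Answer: 1937664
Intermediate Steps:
l = 64 (l = (2 + 6)² = 8² = 64)
(l + M)² = (64 - 1456)² = (-1392)² = 1937664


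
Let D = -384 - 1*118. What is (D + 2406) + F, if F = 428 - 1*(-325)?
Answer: 2657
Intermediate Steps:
F = 753 (F = 428 + 325 = 753)
D = -502 (D = -384 - 118 = -502)
(D + 2406) + F = (-502 + 2406) + 753 = 1904 + 753 = 2657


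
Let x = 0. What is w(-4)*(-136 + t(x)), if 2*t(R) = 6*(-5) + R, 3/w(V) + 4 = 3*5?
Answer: -453/11 ≈ -41.182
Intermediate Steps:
w(V) = 3/11 (w(V) = 3/(-4 + 3*5) = 3/(-4 + 15) = 3/11)
t(R) = -15 + R/2 (t(R) = (6*(-5) + R)/2 = (-30 + R)/2 = -15 + R/2)
w(-4)*(-136 + t(x)) = 3*(-136 + (-15 + (½)*0))/11 = 3*(-136 + (-15 + 0))/11 = 3*(-136 - 15)/11 = (3/11)*(-151) = -453/11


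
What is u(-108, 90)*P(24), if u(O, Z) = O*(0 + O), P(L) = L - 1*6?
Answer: 209952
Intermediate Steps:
P(L) = -6 + L (P(L) = L - 6 = -6 + L)
u(O, Z) = O**2 (u(O, Z) = O*O = O**2)
u(-108, 90)*P(24) = (-108)**2*(-6 + 24) = 11664*18 = 209952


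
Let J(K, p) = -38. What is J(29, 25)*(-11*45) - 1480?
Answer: 17330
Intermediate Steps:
J(29, 25)*(-11*45) - 1480 = -(-418)*45 - 1480 = -38*(-495) - 1480 = 18810 - 1480 = 17330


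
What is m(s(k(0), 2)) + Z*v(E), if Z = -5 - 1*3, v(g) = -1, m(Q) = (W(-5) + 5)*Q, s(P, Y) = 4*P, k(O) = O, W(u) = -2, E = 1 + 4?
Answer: 8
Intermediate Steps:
E = 5
m(Q) = 3*Q (m(Q) = (-2 + 5)*Q = 3*Q)
Z = -8 (Z = -5 - 3 = -8)
m(s(k(0), 2)) + Z*v(E) = 3*(4*0) - 8*(-1) = 3*0 + 8 = 0 + 8 = 8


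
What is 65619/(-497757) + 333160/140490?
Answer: 5220463627/2330996031 ≈ 2.2396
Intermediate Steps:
65619/(-497757) + 333160/140490 = 65619*(-1/497757) + 333160*(1/140490) = -21873/165919 + 33316/14049 = 5220463627/2330996031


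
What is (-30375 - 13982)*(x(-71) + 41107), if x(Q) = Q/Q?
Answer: -1823427556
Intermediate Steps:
x(Q) = 1
(-30375 - 13982)*(x(-71) + 41107) = (-30375 - 13982)*(1 + 41107) = -44357*41108 = -1823427556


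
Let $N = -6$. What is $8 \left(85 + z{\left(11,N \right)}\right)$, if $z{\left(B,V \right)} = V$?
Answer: $632$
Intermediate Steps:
$8 \left(85 + z{\left(11,N \right)}\right) = 8 \left(85 - 6\right) = 8 \cdot 79 = 632$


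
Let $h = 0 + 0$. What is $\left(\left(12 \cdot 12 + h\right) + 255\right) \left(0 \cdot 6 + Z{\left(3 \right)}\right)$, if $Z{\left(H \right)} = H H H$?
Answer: $10773$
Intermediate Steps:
$h = 0$
$Z{\left(H \right)} = H^{3}$ ($Z{\left(H \right)} = H^{2} H = H^{3}$)
$\left(\left(12 \cdot 12 + h\right) + 255\right) \left(0 \cdot 6 + Z{\left(3 \right)}\right) = \left(\left(12 \cdot 12 + 0\right) + 255\right) \left(0 \cdot 6 + 3^{3}\right) = \left(\left(144 + 0\right) + 255\right) \left(0 + 27\right) = \left(144 + 255\right) 27 = 399 \cdot 27 = 10773$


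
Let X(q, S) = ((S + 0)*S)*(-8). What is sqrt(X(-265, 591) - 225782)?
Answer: 13*I*sqrt(17870) ≈ 1737.8*I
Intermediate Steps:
X(q, S) = -8*S**2 (X(q, S) = (S*S)*(-8) = S**2*(-8) = -8*S**2)
sqrt(X(-265, 591) - 225782) = sqrt(-8*591**2 - 225782) = sqrt(-8*349281 - 225782) = sqrt(-2794248 - 225782) = sqrt(-3020030) = 13*I*sqrt(17870)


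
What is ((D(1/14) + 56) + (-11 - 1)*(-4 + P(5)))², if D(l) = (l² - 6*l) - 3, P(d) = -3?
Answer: 716579361/38416 ≈ 18653.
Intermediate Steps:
D(l) = -3 + l² - 6*l
((D(1/14) + 56) + (-11 - 1)*(-4 + P(5)))² = (((-3 + (1/14)² - 6/14) + 56) + (-11 - 1)*(-4 - 3))² = (((-3 + (1/14)² - 6*1/14) + 56) - 12*(-7))² = (((-3 + 1/196 - 3/7) + 56) + 84)² = ((-671/196 + 56) + 84)² = (10305/196 + 84)² = (26769/196)² = 716579361/38416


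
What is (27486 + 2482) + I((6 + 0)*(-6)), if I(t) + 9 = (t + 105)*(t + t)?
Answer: 24991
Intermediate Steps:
I(t) = -9 + 2*t*(105 + t) (I(t) = -9 + (t + 105)*(t + t) = -9 + (105 + t)*(2*t) = -9 + 2*t*(105 + t))
(27486 + 2482) + I((6 + 0)*(-6)) = (27486 + 2482) + (-9 + 2*((6 + 0)*(-6))² + 210*((6 + 0)*(-6))) = 29968 + (-9 + 2*(6*(-6))² + 210*(6*(-6))) = 29968 + (-9 + 2*(-36)² + 210*(-36)) = 29968 + (-9 + 2*1296 - 7560) = 29968 + (-9 + 2592 - 7560) = 29968 - 4977 = 24991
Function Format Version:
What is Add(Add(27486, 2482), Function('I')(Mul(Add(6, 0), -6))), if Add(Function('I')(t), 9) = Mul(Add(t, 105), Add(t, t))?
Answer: 24991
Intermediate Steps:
Function('I')(t) = Add(-9, Mul(2, t, Add(105, t))) (Function('I')(t) = Add(-9, Mul(Add(t, 105), Add(t, t))) = Add(-9, Mul(Add(105, t), Mul(2, t))) = Add(-9, Mul(2, t, Add(105, t))))
Add(Add(27486, 2482), Function('I')(Mul(Add(6, 0), -6))) = Add(Add(27486, 2482), Add(-9, Mul(2, Pow(Mul(Add(6, 0), -6), 2)), Mul(210, Mul(Add(6, 0), -6)))) = Add(29968, Add(-9, Mul(2, Pow(Mul(6, -6), 2)), Mul(210, Mul(6, -6)))) = Add(29968, Add(-9, Mul(2, Pow(-36, 2)), Mul(210, -36))) = Add(29968, Add(-9, Mul(2, 1296), -7560)) = Add(29968, Add(-9, 2592, -7560)) = Add(29968, -4977) = 24991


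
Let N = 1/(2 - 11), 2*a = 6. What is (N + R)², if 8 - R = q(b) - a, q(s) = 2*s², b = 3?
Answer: 4096/81 ≈ 50.568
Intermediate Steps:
a = 3 (a = (½)*6 = 3)
N = -⅑ (N = 1/(-9) = -⅑ ≈ -0.11111)
R = -7 (R = 8 - (2*3² - 1*3) = 8 - (2*9 - 3) = 8 - (18 - 3) = 8 - 1*15 = 8 - 15 = -7)
(N + R)² = (-⅑ - 7)² = (-64/9)² = 4096/81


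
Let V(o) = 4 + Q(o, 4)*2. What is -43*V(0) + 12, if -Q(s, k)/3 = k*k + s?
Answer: 3968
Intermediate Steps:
Q(s, k) = -3*s - 3*k**2 (Q(s, k) = -3*(k*k + s) = -3*(k**2 + s) = -3*(s + k**2) = -3*s - 3*k**2)
V(o) = -92 - 6*o (V(o) = 4 + (-3*o - 3*4**2)*2 = 4 + (-3*o - 3*16)*2 = 4 + (-3*o - 48)*2 = 4 + (-48 - 3*o)*2 = 4 + (-96 - 6*o) = -92 - 6*o)
-43*V(0) + 12 = -43*(-92 - 6*0) + 12 = -43*(-92 + 0) + 12 = -43*(-92) + 12 = 3956 + 12 = 3968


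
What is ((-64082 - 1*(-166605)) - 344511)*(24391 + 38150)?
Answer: -15134171508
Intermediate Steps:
((-64082 - 1*(-166605)) - 344511)*(24391 + 38150) = ((-64082 + 166605) - 344511)*62541 = (102523 - 344511)*62541 = -241988*62541 = -15134171508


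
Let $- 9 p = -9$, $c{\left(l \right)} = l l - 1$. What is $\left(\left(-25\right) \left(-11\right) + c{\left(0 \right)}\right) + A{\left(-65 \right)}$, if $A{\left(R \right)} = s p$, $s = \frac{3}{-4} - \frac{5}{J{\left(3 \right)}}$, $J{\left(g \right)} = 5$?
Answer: $\frac{1089}{4} \approx 272.25$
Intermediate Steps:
$c{\left(l \right)} = -1 + l^{2}$ ($c{\left(l \right)} = l^{2} - 1 = -1 + l^{2}$)
$p = 1$ ($p = \left(- \frac{1}{9}\right) \left(-9\right) = 1$)
$s = - \frac{7}{4}$ ($s = \frac{3}{-4} - \frac{5}{5} = 3 \left(- \frac{1}{4}\right) - 1 = - \frac{3}{4} - 1 = - \frac{7}{4} \approx -1.75$)
$A{\left(R \right)} = - \frac{7}{4}$ ($A{\left(R \right)} = \left(- \frac{7}{4}\right) 1 = - \frac{7}{4}$)
$\left(\left(-25\right) \left(-11\right) + c{\left(0 \right)}\right) + A{\left(-65 \right)} = \left(\left(-25\right) \left(-11\right) - \left(1 - 0^{2}\right)\right) - \frac{7}{4} = \left(275 + \left(-1 + 0\right)\right) - \frac{7}{4} = \left(275 - 1\right) - \frac{7}{4} = 274 - \frac{7}{4} = \frac{1089}{4}$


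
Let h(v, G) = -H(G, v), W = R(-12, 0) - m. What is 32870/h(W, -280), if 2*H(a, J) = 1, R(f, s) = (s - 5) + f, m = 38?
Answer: -65740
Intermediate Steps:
R(f, s) = -5 + f + s (R(f, s) = (-5 + s) + f = -5 + f + s)
H(a, J) = 1/2 (H(a, J) = (1/2)*1 = 1/2)
W = -55 (W = (-5 - 12 + 0) - 1*38 = -17 - 38 = -55)
h(v, G) = -1/2 (h(v, G) = -1*1/2 = -1/2)
32870/h(W, -280) = 32870/(-1/2) = 32870*(-2) = -65740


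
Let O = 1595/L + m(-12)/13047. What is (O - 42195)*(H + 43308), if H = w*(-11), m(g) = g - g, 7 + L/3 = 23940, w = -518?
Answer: -148466480633260/71799 ≈ -2.0678e+9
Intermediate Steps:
L = 71799 (L = -21 + 3*23940 = -21 + 71820 = 71799)
m(g) = 0
H = 5698 (H = -518*(-11) = 5698)
O = 1595/71799 (O = 1595/71799 + 0/13047 = 1595*(1/71799) + 0*(1/13047) = 1595/71799 + 0 = 1595/71799 ≈ 0.022215)
(O - 42195)*(H + 43308) = (1595/71799 - 42195)*(5698 + 43308) = -3029557210/71799*49006 = -148466480633260/71799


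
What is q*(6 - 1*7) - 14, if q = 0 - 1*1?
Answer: -13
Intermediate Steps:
q = -1 (q = 0 - 1 = -1)
q*(6 - 1*7) - 14 = -(6 - 1*7) - 14 = -(6 - 7) - 14 = -1*(-1) - 14 = 1 - 14 = -13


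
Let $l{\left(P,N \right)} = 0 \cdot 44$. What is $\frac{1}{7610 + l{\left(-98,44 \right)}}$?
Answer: $\frac{1}{7610} \approx 0.00013141$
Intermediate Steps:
$l{\left(P,N \right)} = 0$
$\frac{1}{7610 + l{\left(-98,44 \right)}} = \frac{1}{7610 + 0} = \frac{1}{7610}$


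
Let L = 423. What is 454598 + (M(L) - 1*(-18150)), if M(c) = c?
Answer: 473171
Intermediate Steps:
454598 + (M(L) - 1*(-18150)) = 454598 + (423 - 1*(-18150)) = 454598 + (423 + 18150) = 454598 + 18573 = 473171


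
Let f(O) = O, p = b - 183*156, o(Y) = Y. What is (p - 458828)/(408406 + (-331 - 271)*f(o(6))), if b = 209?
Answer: -487167/404794 ≈ -1.2035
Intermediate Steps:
p = -28339 (p = 209 - 183*156 = 209 - 28548 = -28339)
(p - 458828)/(408406 + (-331 - 271)*f(o(6))) = (-28339 - 458828)/(408406 + (-331 - 271)*6) = -487167/(408406 - 602*6) = -487167/(408406 - 3612) = -487167/404794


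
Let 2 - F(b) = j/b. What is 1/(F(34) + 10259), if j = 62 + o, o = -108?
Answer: 17/174460 ≈ 9.7444e-5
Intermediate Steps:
j = -46 (j = 62 - 108 = -46)
F(b) = 2 + 46/b (F(b) = 2 - (-46)/b = 2 + 46/b)
1/(F(34) + 10259) = 1/((2 + 46/34) + 10259) = 1/((2 + 46*(1/34)) + 10259) = 1/((2 + 23/17) + 10259) = 1/(57/17 + 10259) = 1/(174460/17) = 17/174460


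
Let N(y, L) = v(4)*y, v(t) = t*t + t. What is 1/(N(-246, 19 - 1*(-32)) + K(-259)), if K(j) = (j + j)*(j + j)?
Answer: 1/263404 ≈ 3.7964e-6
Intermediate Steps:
K(j) = 4*j² (K(j) = (2*j)*(2*j) = 4*j²)
v(t) = t + t² (v(t) = t² + t = t + t²)
N(y, L) = 20*y (N(y, L) = (4*(1 + 4))*y = (4*5)*y = 20*y)
1/(N(-246, 19 - 1*(-32)) + K(-259)) = 1/(20*(-246) + 4*(-259)²) = 1/(-4920 + 4*67081) = 1/(-4920 + 268324) = 1/263404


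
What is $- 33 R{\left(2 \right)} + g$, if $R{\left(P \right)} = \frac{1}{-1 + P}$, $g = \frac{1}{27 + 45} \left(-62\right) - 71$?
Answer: $- \frac{3775}{36} \approx -104.86$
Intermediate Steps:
$g = - \frac{2587}{36}$ ($g = \frac{1}{72} \left(-62\right) - 71 = - \frac{31}{36} - 71 = - \frac{2587}{36} \approx -71.861$)
$- 33 R{\left(2 \right)} + g = - \frac{33}{-1 + 2} - \frac{2587}{36} = - \frac{33}{1} - \frac{2587}{36} = \left(-33\right) 1 - \frac{2587}{36} = -33 - \frac{2587}{36} = - \frac{3775}{36}$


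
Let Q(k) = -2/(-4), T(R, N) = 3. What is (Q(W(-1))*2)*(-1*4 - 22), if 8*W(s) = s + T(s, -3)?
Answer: -26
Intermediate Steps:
W(s) = 3/8 + s/8 (W(s) = (s + 3)/8 = (3 + s)/8 = 3/8 + s/8)
Q(k) = 1/2 (Q(k) = -2*(-1/4) = 1/2)
(Q(W(-1))*2)*(-1*4 - 22) = ((1/2)*2)*(-1*4 - 22) = 1*(-4 - 22) = 1*(-26) = -26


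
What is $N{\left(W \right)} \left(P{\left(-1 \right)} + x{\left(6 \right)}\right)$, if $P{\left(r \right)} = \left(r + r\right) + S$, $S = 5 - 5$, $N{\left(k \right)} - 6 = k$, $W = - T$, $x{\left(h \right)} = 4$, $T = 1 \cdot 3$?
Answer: $6$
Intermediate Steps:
$T = 3$
$W = -3$ ($W = \left(-1\right) 3 = -3$)
$N{\left(k \right)} = 6 + k$
$S = 0$
$P{\left(r \right)} = 2 r$ ($P{\left(r \right)} = \left(r + r\right) + 0 = 2 r + 0 = 2 r$)
$N{\left(W \right)} \left(P{\left(-1 \right)} + x{\left(6 \right)}\right) = \left(6 - 3\right) \left(2 \left(-1\right) + 4\right) = 3 \left(-2 + 4\right) = 3 \cdot 2 = 6$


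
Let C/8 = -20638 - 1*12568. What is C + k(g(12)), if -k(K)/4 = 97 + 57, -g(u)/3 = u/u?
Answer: -266264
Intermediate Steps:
g(u) = -3 (g(u) = -3*u/u = -3*1 = -3)
C = -265648 (C = 8*(-20638 - 1*12568) = 8*(-20638 - 12568) = 8*(-33206) = -265648)
k(K) = -616 (k(K) = -4*(97 + 57) = -4*154 = -616)
C + k(g(12)) = -265648 - 616 = -266264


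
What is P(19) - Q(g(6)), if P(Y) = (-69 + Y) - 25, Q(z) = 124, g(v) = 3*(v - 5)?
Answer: -199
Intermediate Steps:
g(v) = -15 + 3*v (g(v) = 3*(-5 + v) = -15 + 3*v)
P(Y) = -94 + Y
P(19) - Q(g(6)) = (-94 + 19) - 1*124 = -75 - 124 = -199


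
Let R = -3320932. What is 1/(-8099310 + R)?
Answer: -1/11420242 ≈ -8.7564e-8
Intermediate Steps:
1/(-8099310 + R) = 1/(-8099310 - 3320932) = 1/(-11420242) = -1/11420242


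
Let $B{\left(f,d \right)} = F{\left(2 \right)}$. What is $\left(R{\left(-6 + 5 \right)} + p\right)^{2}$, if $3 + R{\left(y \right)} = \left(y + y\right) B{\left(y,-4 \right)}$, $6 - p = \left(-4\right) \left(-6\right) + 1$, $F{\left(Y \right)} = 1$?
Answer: $576$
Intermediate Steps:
$B{\left(f,d \right)} = 1$
$p = -19$ ($p = 6 - \left(\left(-4\right) \left(-6\right) + 1\right) = 6 - \left(24 + 1\right) = 6 - 25 = -19$)
$R{\left(y \right)} = -3 + 2 y$ ($R{\left(y \right)} = -3 + \left(y + y\right) 1 = -3 + 2 y 1 = -3 + 2 y$)
$\left(R{\left(-6 + 5 \right)} + p\right)^{2} = \left(\left(-3 + 2 \left(-6 + 5\right)\right) - 19\right)^{2} = \left(\left(-3 + 2 \left(-1\right)\right) - 19\right)^{2} = \left(\left(-3 - 2\right) - 19\right)^{2} = \left(-5 - 19\right)^{2} = \left(-24\right)^{2} = 576$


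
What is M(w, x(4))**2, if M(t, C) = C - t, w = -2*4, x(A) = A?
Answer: 144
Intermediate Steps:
w = -8
M(w, x(4))**2 = (4 - 1*(-8))**2 = (4 + 8)**2 = 12**2 = 144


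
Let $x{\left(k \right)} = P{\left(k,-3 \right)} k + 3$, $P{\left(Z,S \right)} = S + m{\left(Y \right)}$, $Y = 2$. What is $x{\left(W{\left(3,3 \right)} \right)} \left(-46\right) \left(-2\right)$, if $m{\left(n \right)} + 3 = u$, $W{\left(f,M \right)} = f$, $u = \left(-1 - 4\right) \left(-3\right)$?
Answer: $2760$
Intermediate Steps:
$u = 15$ ($u = \left(-5\right) \left(-3\right) = 15$)
$m{\left(n \right)} = 12$ ($m{\left(n \right)} = -3 + 15 = 12$)
$P{\left(Z,S \right)} = 12 + S$ ($P{\left(Z,S \right)} = S + 12 = 12 + S$)
$x{\left(k \right)} = 3 + 9 k$ ($x{\left(k \right)} = \left(12 - 3\right) k + 3 = 9 k + 3 = 3 + 9 k$)
$x{\left(W{\left(3,3 \right)} \right)} \left(-46\right) \left(-2\right) = \left(3 + 9 \cdot 3\right) \left(-46\right) \left(-2\right) = \left(3 + 27\right) \left(-46\right) \left(-2\right) = 30 \left(-46\right) \left(-2\right) = \left(-1380\right) \left(-2\right) = 2760$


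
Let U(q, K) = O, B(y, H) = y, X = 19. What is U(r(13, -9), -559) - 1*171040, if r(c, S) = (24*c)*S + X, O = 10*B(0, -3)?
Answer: -171040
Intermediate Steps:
O = 0 (O = 10*0 = 0)
r(c, S) = 19 + 24*S*c (r(c, S) = (24*c)*S + 19 = 24*S*c + 19 = 19 + 24*S*c)
U(q, K) = 0
U(r(13, -9), -559) - 1*171040 = 0 - 1*171040 = 0 - 171040 = -171040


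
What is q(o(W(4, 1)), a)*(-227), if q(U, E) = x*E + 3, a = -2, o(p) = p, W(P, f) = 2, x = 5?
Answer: 1589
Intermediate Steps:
q(U, E) = 3 + 5*E (q(U, E) = 5*E + 3 = 3 + 5*E)
q(o(W(4, 1)), a)*(-227) = (3 + 5*(-2))*(-227) = (3 - 10)*(-227) = -7*(-227) = 1589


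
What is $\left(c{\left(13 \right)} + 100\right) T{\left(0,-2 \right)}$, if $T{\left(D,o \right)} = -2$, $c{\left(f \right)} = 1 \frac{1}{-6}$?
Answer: $- \frac{599}{3} \approx -199.67$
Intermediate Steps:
$c{\left(f \right)} = - \frac{1}{6}$ ($c{\left(f \right)} = 1 \left(- \frac{1}{6}\right) = - \frac{1}{6}$)
$\left(c{\left(13 \right)} + 100\right) T{\left(0,-2 \right)} = \left(- \frac{1}{6} + 100\right) \left(-2\right) = \frac{599}{6} \left(-2\right) = - \frac{599}{3}$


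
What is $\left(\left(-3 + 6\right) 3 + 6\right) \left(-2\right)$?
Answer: $-30$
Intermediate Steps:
$\left(\left(-3 + 6\right) 3 + 6\right) \left(-2\right) = \left(3 \cdot 3 + 6\right) \left(-2\right) = \left(9 + 6\right) \left(-2\right) = 15 \left(-2\right) = -30$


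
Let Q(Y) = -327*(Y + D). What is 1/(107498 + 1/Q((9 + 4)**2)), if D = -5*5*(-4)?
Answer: 87963/9455846573 ≈ 9.3025e-6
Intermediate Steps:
D = 100 (D = -25*(-4) = 100)
Q(Y) = -32700 - 327*Y (Q(Y) = -327*(Y + 100) = -327*(100 + Y) = -32700 - 327*Y)
1/(107498 + 1/Q((9 + 4)**2)) = 1/(107498 + 1/(-32700 - 327*(9 + 4)**2)) = 1/(107498 + 1/(-32700 - 327*13**2)) = 1/(107498 + 1/(-32700 - 327*169)) = 1/(107498 + 1/(-32700 - 55263)) = 1/(107498 + 1/(-87963)) = 1/(107498 - 1/87963) = 1/(9455846573/87963) = 87963/9455846573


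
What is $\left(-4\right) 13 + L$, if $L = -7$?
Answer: $-59$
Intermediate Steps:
$\left(-4\right) 13 + L = \left(-4\right) 13 - 7 = -52 - 7 = -59$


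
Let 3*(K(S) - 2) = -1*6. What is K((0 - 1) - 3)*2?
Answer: 0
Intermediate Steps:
K(S) = 0 (K(S) = 2 + (-1*6)/3 = 2 + (1/3)*(-6) = 2 - 2 = 0)
K((0 - 1) - 3)*2 = 0*2 = 0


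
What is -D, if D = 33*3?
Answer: -99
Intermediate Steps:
D = 99
-D = -1*99 = -99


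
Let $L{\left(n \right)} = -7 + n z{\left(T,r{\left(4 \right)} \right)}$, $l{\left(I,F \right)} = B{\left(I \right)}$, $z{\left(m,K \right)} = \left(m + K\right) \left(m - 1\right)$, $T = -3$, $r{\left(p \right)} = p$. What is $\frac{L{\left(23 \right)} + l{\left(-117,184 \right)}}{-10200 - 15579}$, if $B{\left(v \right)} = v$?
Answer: $\frac{72}{8593} \approx 0.0083789$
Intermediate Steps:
$z{\left(m,K \right)} = \left(-1 + m\right) \left(K + m\right)$ ($z{\left(m,K \right)} = \left(K + m\right) \left(m - 1\right) = \left(K + m\right) \left(-1 + m\right) = \left(-1 + m\right) \left(K + m\right)$)
$l{\left(I,F \right)} = I$
$L{\left(n \right)} = -7 - 4 n$ ($L{\left(n \right)} = -7 + n \left(\left(-3\right)^{2} - 4 - -3 + 4 \left(-3\right)\right) = -7 + n \left(9 - 4 + 3 - 12\right) = -7 + n \left(-4\right) = -7 - 4 n$)
$\frac{L{\left(23 \right)} + l{\left(-117,184 \right)}}{-10200 - 15579} = \frac{\left(-7 - 92\right) - 117}{-10200 - 15579} = \frac{\left(-7 - 92\right) - 117}{-25779} = \left(-99 - 117\right) \left(- \frac{1}{25779}\right) = \left(-216\right) \left(- \frac{1}{25779}\right) = \frac{72}{8593}$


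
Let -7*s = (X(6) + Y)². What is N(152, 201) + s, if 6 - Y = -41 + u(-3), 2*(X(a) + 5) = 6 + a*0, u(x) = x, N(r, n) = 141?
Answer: -1317/7 ≈ -188.14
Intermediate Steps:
X(a) = -2 (X(a) = -5 + (6 + a*0)/2 = -5 + (6 + 0)/2 = -5 + (½)*6 = -5 + 3 = -2)
Y = 50 (Y = 6 - (-41 - 3) = 6 - 1*(-44) = 6 + 44 = 50)
s = -2304/7 (s = -(-2 + 50)²/7 = -⅐*48² = -⅐*2304 = -2304/7 ≈ -329.14)
N(152, 201) + s = 141 - 2304/7 = -1317/7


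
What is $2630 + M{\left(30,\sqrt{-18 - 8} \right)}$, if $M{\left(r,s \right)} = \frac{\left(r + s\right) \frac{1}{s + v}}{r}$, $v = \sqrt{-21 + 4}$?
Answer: $\frac{- i + 2630 \sqrt{17} + \frac{78901 \sqrt{26}}{30}}{\sqrt{17} + \sqrt{26}} \approx 2630.0 - 0.10843 i$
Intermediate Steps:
$v = i \sqrt{17}$ ($v = \sqrt{-17} = i \sqrt{17} \approx 4.1231 i$)
$M{\left(r,s \right)} = \frac{r + s}{r \left(s + i \sqrt{17}\right)}$ ($M{\left(r,s \right)} = \frac{\left(r + s\right) \frac{1}{s + i \sqrt{17}}}{r} = \frac{\frac{1}{s + i \sqrt{17}} \left(r + s\right)}{r} = \frac{r + s}{r \left(s + i \sqrt{17}\right)}$)
$2630 + M{\left(30,\sqrt{-18 - 8} \right)} = 2630 + \frac{30 + \sqrt{-18 - 8}}{30 \left(\sqrt{-18 - 8} + i \sqrt{17}\right)} = 2630 + \frac{30 + \sqrt{-26}}{30 \left(\sqrt{-26} + i \sqrt{17}\right)} = 2630 + \frac{30 + i \sqrt{26}}{30 \left(i \sqrt{26} + i \sqrt{17}\right)} = 2630 + \frac{30 + i \sqrt{26}}{30 \left(i \sqrt{17} + i \sqrt{26}\right)}$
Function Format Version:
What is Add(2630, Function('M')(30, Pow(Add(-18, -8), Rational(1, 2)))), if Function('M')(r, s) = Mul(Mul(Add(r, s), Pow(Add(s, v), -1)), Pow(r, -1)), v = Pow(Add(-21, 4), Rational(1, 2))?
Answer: Mul(Pow(Add(Pow(17, Rational(1, 2)), Pow(26, Rational(1, 2))), -1), Add(Mul(-1, I), Mul(2630, Pow(17, Rational(1, 2))), Mul(Rational(78901, 30), Pow(26, Rational(1, 2))))) ≈ Add(2630.0, Mul(-0.10843, I))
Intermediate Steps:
v = Mul(I, Pow(17, Rational(1, 2))) (v = Pow(-17, Rational(1, 2)) = Mul(I, Pow(17, Rational(1, 2))) ≈ Mul(4.1231, I))
Function('M')(r, s) = Mul(Pow(r, -1), Pow(Add(s, Mul(I, Pow(17, Rational(1, 2)))), -1), Add(r, s)) (Function('M')(r, s) = Mul(Mul(Add(r, s), Pow(Add(s, Mul(I, Pow(17, Rational(1, 2)))), -1)), Pow(r, -1)) = Mul(Mul(Pow(Add(s, Mul(I, Pow(17, Rational(1, 2)))), -1), Add(r, s)), Pow(r, -1)) = Mul(Pow(r, -1), Pow(Add(s, Mul(I, Pow(17, Rational(1, 2)))), -1), Add(r, s)))
Add(2630, Function('M')(30, Pow(Add(-18, -8), Rational(1, 2)))) = Add(2630, Mul(Pow(30, -1), Pow(Add(Pow(Add(-18, -8), Rational(1, 2)), Mul(I, Pow(17, Rational(1, 2)))), -1), Add(30, Pow(Add(-18, -8), Rational(1, 2))))) = Add(2630, Mul(Rational(1, 30), Pow(Add(Pow(-26, Rational(1, 2)), Mul(I, Pow(17, Rational(1, 2)))), -1), Add(30, Pow(-26, Rational(1, 2))))) = Add(2630, Mul(Rational(1, 30), Pow(Add(Mul(I, Pow(26, Rational(1, 2))), Mul(I, Pow(17, Rational(1, 2)))), -1), Add(30, Mul(I, Pow(26, Rational(1, 2)))))) = Add(2630, Mul(Rational(1, 30), Pow(Add(Mul(I, Pow(17, Rational(1, 2))), Mul(I, Pow(26, Rational(1, 2)))), -1), Add(30, Mul(I, Pow(26, Rational(1, 2))))))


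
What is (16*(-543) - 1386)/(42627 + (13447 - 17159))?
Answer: -10074/38915 ≈ -0.25887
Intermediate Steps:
(16*(-543) - 1386)/(42627 + (13447 - 17159)) = (-8688 - 1386)/(42627 - 3712) = -10074/38915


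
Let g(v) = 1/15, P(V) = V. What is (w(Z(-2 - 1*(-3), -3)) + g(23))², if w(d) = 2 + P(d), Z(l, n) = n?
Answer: 196/225 ≈ 0.87111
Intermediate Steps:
g(v) = 1/15
w(d) = 2 + d
(w(Z(-2 - 1*(-3), -3)) + g(23))² = ((2 - 3) + 1/15)² = (-1 + 1/15)² = (-14/15)² = 196/225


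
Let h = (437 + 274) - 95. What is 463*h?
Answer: 285208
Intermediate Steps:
h = 616 (h = 711 - 95 = 616)
463*h = 463*616 = 285208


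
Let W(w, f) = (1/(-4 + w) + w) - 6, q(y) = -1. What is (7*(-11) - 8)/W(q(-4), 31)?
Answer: 425/36 ≈ 11.806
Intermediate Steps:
W(w, f) = -6 + w + 1/(-4 + w) (W(w, f) = (w + 1/(-4 + w)) - 6 = -6 + w + 1/(-4 + w))
(7*(-11) - 8)/W(q(-4), 31) = (7*(-11) - 8)/(((25 + (-1)² - 10*(-1))/(-4 - 1))) = (-77 - 8)/(((25 + 1 + 10)/(-5))) = -85/((-⅕*36)) = -85/(-36/5) = -85*(-5/36) = 425/36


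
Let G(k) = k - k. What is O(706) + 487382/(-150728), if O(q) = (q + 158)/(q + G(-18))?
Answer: -53465675/26603492 ≈ -2.0097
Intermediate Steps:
G(k) = 0
O(q) = (158 + q)/q (O(q) = (q + 158)/(q + 0) = (158 + q)/q)
O(706) + 487382/(-150728) = (158 + 706)/706 + 487382/(-150728) = (1/706)*864 + 487382*(-1/150728) = 432/353 - 243691/75364 = -53465675/26603492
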